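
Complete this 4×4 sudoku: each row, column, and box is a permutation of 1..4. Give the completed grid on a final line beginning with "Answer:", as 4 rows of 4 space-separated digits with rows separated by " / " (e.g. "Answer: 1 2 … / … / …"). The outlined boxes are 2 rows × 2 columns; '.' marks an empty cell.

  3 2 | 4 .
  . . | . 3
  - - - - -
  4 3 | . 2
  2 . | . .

Step 1. [r4c2∈{1}] r4c2 has the single candidate 1 ⇒ r4c2=1.
Step 2. [r1c4∈{1}] r1c4 has the single candidate 1 ⇒ r1c4=1.
Step 3. [r3c3∈{1}] r3c3's peers cover all but 1. So r3c3=1.
Step 4. [r4c4∈{4}] r4c4 has the single candidate 4, so r4c4=4.
Step 5. [r2c1∈{1}] r2c1 is down to just 1, so r2c1=1.
Step 6. [r2c3∈{2}] r2c3 is down to just 2 ⇒ r2c3=2.
Step 7. [r4c3∈{3}] nothing but 3 survives at r4c3, so r4c3=3.
Step 8. [r2c2∈{4}] nothing but 4 survives at r2c2 ⇒ r2c2=4.

Answer: 3 2 4 1 / 1 4 2 3 / 4 3 1 2 / 2 1 3 4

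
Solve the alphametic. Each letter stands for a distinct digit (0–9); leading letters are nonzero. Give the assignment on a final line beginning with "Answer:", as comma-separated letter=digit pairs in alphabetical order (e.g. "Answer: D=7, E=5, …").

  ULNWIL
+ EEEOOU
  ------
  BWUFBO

Step 1. [col 1: L + U ≡ O (mod 10)] L=6 is one option consistent with column 1 (L + U ≡ O (mod 10), carry-in 0) — take it ⇒ L=6.
Step 2. [col 1: L + U ≡ O (mod 10)] U=7 is one option consistent with column 1 (L + U ≡ O (mod 10), carry-in 0) — take it, so U=7.
Step 3. [col 1: L + U ≡ O (mod 10)] column 1 reads L+U+carry(0)=O with L=6, U=7; with digits 6,7 already taken and all letters distinct, the only value for O is 3. So O=3.
Step 4. [col 2: I + O ≡ B (mod 10)] no forcing yet in column 2 (carry-in 1); I=5 is free and consistent — try it. So I=5.
Step 5. [col 2: I + O ≡ B (mod 10)] from column 2 (I=5, O=3, carry-in 1, digits 3,5,6,7 already taken and all letters distinct): B must equal 9, so B=9.
Step 6. [col 3: W + O ≡ F (mod 10)] several values work for F in column 3 (W + O ≡ F (mod 10), carry-in 0); try F=1 ⇒ F=1.
Step 7. [col 3: W + O ≡ F (mod 10)] column 3 reads W+O+carry(0)=F with O=3, F=1; with digits 1,3,5,6,7,9 already taken and all letters distinct, the only value for W is 8, so W=8.
Step 8. [col 4: N + E ≡ U (mod 10)] E=2 is one option consistent with column 4 (N + E ≡ U (mod 10), carry-in 1) — take it ⇒ E=2.
Step 9. [col 4: N + E ≡ U (mod 10)] column 4: given E=2, U=7, carry-in 1, and digits 1,2,3,5,6,7,8,9 already taken and all letters distinct, N+E≡U (mod 10) forces N=4. So N=4.

Answer: B=9, E=2, F=1, I=5, L=6, N=4, O=3, U=7, W=8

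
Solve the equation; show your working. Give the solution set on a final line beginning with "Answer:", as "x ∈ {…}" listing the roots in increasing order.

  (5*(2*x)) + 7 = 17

Step 1. [(5*(2*x)) + 7 = 17] subtract 7: x sits inside (… + 7) ⇒ sub: 5*(2*x) = 10.
Step 2. [5*(2*x) = 10] 5 out front; divide by 5, so div: 2*x = 2.
Step 3. [2*x = 2] 2·(inner) — divide through by 2, so div: x = 1.

Answer: x ∈ {1}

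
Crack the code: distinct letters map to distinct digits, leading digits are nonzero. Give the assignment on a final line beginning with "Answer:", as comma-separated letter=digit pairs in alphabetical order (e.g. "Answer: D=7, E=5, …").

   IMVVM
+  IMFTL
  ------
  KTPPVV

Step 1. [col 1: M + L ≡ V (mod 10)] L=6 is one option consistent with column 1 (M + L ≡ V (mod 10), carry-in 0) — take it ⇒ L=6.
Step 2. [col 1: M + L ≡ V (mod 10)] several values work for M in column 1 (M + L ≡ V (mod 10), carry-in 0); try M=3. So M=3.
Step 3. [K] K is the leading digit of a 6-digit sum of two 5-digit numbers; the final carry is exactly 1 ⇒ K=1.
Step 4. [col 1: M + L ≡ V (mod 10)] column 1: given M=3, L=6, carry-in 0, and digits 1,3,6 already taken and all letters distinct, M+L≡V (mod 10) forces V=9. So V=9.
Step 5. [col 2: V + T ≡ V (mod 10)] column 2 reads V+T+carry(0)=V with V=9; with digits 1,3,6,9 already taken and all letters distinct, the only value for T is 0, so T=0.
Step 6. [col 3: V + F ≡ P (mod 10)] several values work for F in column 3 (V + F ≡ P (mod 10), carry-in 0); try F=8. So F=8.
Step 7. [col 3: V + F ≡ P (mod 10)] in column 3 we have V+F≡P with carry-in 0; given V=9, F=8 and digits 0,1,3,6,8,9 already taken and all letters distinct, that pins P to 7. So P=7.
Step 8. [col 5: I + I ≡ T (mod 10)] column 5 reads I+I+carry(0)=T with T=0; with digits 0,1,3,6,7,8,9 already taken and all letters distinct, the only value for I is 5. So I=5.

Answer: F=8, I=5, K=1, L=6, M=3, P=7, T=0, V=9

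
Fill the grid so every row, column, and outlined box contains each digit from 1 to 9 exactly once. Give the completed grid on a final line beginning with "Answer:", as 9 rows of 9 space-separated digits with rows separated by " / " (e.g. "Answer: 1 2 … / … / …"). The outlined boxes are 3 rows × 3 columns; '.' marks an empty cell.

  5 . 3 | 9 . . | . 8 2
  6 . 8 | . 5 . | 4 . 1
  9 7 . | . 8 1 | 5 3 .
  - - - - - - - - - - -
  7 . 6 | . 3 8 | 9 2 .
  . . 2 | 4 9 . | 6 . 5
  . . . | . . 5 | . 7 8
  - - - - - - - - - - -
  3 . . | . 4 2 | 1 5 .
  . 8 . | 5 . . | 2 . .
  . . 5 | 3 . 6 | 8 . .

Step 1. [r1c2∈{1,4}] r1c2 is the only open cell in row 1 admitting 1. So r1c2=1.
Step 2. [r8c8∈{4,6,9}] r8c8 is the only open cell in col 8 admitting 6. So r8c8=6.
Step 3. [r9c8∈{4,9}] col 8 places 4 nowhere but r9c8. So r9c8=4.
Step 4. [r1c5∈{6,7}] 6 has one home in row 1: r1c5. So r1c5=6.
Step 5. [r8c6∈{7,9}] col 6 places 9 nowhere but r8c6. So r8c6=9.
Step 6. [r3c4∈{2}] only 2 remains possible at r3c4. So r3c4=2.
Step 7. [r2c4∈{7}] only 7 remains possible at r2c4 ⇒ r2c4=7.
Step 8. [r9c1∈{1,2}] r9c1 is the only open cell in col 1 admitting 2 ⇒ r9c1=2.
Step 9. [r9c2∈{9}] nothing but 9 survives at r9c2. So r9c2=9.
Step 10. [r9c9∈{7}] r9c9 has the single candidate 7. So r9c9=7.
Step 11. [r8c5∈{1,7}] col 5 places 7 nowhere but r8c5 ⇒ r8c5=7.
Step 12. [r6c3∈{1,4,9}] across row 6, 9 lands solely at r6c3 ⇒ r6c3=9.
Step 13. [r8c3∈{1,4}] col 3 places 1 nowhere but r8c3, so r8c3=1.
Step 14. [r4c4∈{1}] r4c4 is down to just 1, so r4c4=1.
Step 15. [r6c1∈{1,4}] row 6 places 1 nowhere but r6c1 ⇒ r6c1=1.
Step 16. [r6c2∈{3,4}] in row 6, 4 fits only at r6c2. So r6c2=4.
Step 17. [r8c1∈{4}] r8c1 is down to just 4 ⇒ r8c1=4.
Step 18. [r1c7∈{7}] nothing but 7 survives at r1c7, so r1c7=7.
Step 19. [r6c5∈{2}] r6c5 has the single candidate 2. So r6c5=2.
Step 20. [r2c2∈{2}] only 2 remains possible at r2c2 ⇒ r2c2=2.
Step 21. [r7c4∈{8}] nothing but 8 survives at r7c4 ⇒ r7c4=8.
Step 22. [r5c2∈{3}] r5c2's peers cover all but 3. So r5c2=3.
Step 23. [r2c8∈{9}] r2c8 is down to just 9, so r2c8=9.
Step 24. [r3c9∈{6}] r3c9 is down to just 6, so r3c9=6.
Step 25. [r5c8∈{1}] only 1 remains possible at r5c8 ⇒ r5c8=1.
Step 26. [r9c5∈{1}] r9c5 has the single candidate 1 ⇒ r9c5=1.
Step 27. [r1c6∈{4}] r1c6's peers cover all but 4. So r1c6=4.
Step 28. [r5c6∈{7}] r5c6 is down to just 7 ⇒ r5c6=7.
Step 29. [r5c1∈{8}] r5c1's peers cover all but 8, so r5c1=8.
Step 30. [r8c9∈{3}] r8c9's peers cover all but 3. So r8c9=3.
Step 31. [r2c6∈{3}] only 3 remains possible at r2c6 ⇒ r2c6=3.
Step 32. [r6c7∈{3}] r6c7's peers cover all but 3. So r6c7=3.
Step 33. [r7c2∈{6}] r7c2 has the single candidate 6 ⇒ r7c2=6.
Step 34. [r7c9∈{9}] r7c9 has the single candidate 9, so r7c9=9.
Step 35. [r7c3∈{7}] r7c3 is down to just 7. So r7c3=7.
Step 36. [r3c3∈{4}] r3c3 is down to just 4. So r3c3=4.
Step 37. [r6c4∈{6}] r6c4's peers cover all but 6, so r6c4=6.
Step 38. [r4c9∈{4}] only 4 remains possible at r4c9 ⇒ r4c9=4.
Step 39. [r4c2∈{5}] only 5 remains possible at r4c2. So r4c2=5.

Answer: 5 1 3 9 6 4 7 8 2 / 6 2 8 7 5 3 4 9 1 / 9 7 4 2 8 1 5 3 6 / 7 5 6 1 3 8 9 2 4 / 8 3 2 4 9 7 6 1 5 / 1 4 9 6 2 5 3 7 8 / 3 6 7 8 4 2 1 5 9 / 4 8 1 5 7 9 2 6 3 / 2 9 5 3 1 6 8 4 7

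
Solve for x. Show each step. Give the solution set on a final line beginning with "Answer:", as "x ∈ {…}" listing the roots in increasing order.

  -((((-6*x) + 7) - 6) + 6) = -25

Step 1. [-((((-6*x) + 7) - 6) + 6) = -25] flip signs both sides ⇒ neg: (((-6*x) + 7) - 6) + 6 = 25.
Step 2. [(((-6*x) + 7) - 6) + 6 = 25] peel the +6: subtract 6 from each side ⇒ sub: ((-6*x) + 7) - 6 = 19.
Step 3. [((-6*x) + 7) - 6 = 19] add 6: x sits inside (… - 6) ⇒ sub: (-6*x) + 7 = 25.
Step 4. [(-6*x) + 7 = 25] peel the +7: subtract 7 from each side, so sub: -6*x = 18.
Step 5. [-6*x = 18] leading coefficient -6: divide by -6, so div: x = -3.

Answer: x ∈ {-3}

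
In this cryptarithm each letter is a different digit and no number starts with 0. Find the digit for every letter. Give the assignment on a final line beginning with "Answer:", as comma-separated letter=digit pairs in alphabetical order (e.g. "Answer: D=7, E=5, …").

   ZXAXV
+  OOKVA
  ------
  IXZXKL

Step 1. [I] I is the leading digit of a 6-digit sum of two 5-digit numbers; the final carry is exactly 1, so I=1.
Step 2. [col 1: V + A ≡ L (mod 10)] no forcing yet in column 1 (carry-in 0); A=2 is free and consistent — try it. So A=2.
Step 3. [col 1: V + A ≡ L (mod 10)] no forcing yet in column 1 (carry-in 0); V=7 is free and consistent — try it ⇒ V=7.
Step 4. [col 1: V + A ≡ L (mod 10)] column 1 reads V+A+carry(0)=L with V=7, A=2; with digits 1,2,7 already taken and all letters distinct, the only value for L is 9, so L=9.
Step 5. [col 2: X + V ≡ K (mod 10)] no forcing yet in column 2 (carry-in 0); K=0 is free and consistent — try it, so K=0.
Step 6. [col 2: X + V ≡ K (mod 10)] column 2: given V=7, K=0, carry-in 0, and digits 0,1,2,7,9 already taken and all letters distinct, X+V≡K (mod 10) forces X=3 ⇒ X=3.
Step 7. [col 4: X + O ≡ Z (mod 10)] column 4: given X=3, carry-in 0, and digits 0,1,2,3,7,9 already taken and all letters distinct, X+O≡Z (mod 10) forces Z=8 ⇒ Z=8.
Step 8. [col 4: X + O ≡ Z (mod 10)] column 4: given X=3, Z=8, carry-in 0, and digits 0,1,2,3,7,8,9 already taken and all letters distinct, X+O≡Z (mod 10) forces O=5, so O=5.

Answer: A=2, I=1, K=0, L=9, O=5, V=7, X=3, Z=8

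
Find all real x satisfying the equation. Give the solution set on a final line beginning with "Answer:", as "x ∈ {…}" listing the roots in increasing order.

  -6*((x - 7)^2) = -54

Step 1. [-6*((x - 7)^2) = -54] divide by the outer -6, so div: (x - 7)^2 = 9.
Step 2. [(x - 7)^2 = 9] LHS squared, RHS 9 ≥ 0: apply √ (±), so sqrt: x - 7 = 3 or -3.
Step 3. [x - 7 = 3 or -3] the outer -7 inverts by adding 7 ⇒ sub: x = 10 or 4.

Answer: x ∈ {4, 10}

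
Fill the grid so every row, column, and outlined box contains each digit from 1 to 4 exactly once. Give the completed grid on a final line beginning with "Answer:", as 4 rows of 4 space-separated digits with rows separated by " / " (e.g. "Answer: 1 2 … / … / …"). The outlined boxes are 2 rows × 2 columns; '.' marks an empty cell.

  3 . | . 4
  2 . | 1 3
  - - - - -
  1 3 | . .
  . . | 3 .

Step 1. [r4c2∈{2,4}] col 2 places 2 nowhere but r4c2. So r4c2=2.
Step 2. [r1c3∈{2}] r1c3's peers cover all but 2 ⇒ r1c3=2.
Step 3. [r3c4∈{2}] r3c4 has the single candidate 2. So r3c4=2.
Step 4. [r2c2∈{4}] r2c2 has the single candidate 4, so r2c2=4.
Step 5. [r4c4∈{1}] nothing but 1 survives at r4c4 ⇒ r4c4=1.
Step 6. [r1c2∈{1}] r1c2 is down to just 1 ⇒ r1c2=1.
Step 7. [r3c3∈{4}] r3c3 has the single candidate 4, so r3c3=4.
Step 8. [r4c1∈{4}] r4c1's peers cover all but 4 ⇒ r4c1=4.

Answer: 3 1 2 4 / 2 4 1 3 / 1 3 4 2 / 4 2 3 1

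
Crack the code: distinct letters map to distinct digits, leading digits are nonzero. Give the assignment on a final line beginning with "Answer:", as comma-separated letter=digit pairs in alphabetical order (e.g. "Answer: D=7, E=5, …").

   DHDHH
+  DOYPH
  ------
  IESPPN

Step 1. [col 1: H + H ≡ N (mod 10)] column 1 (H + H ≡ N (mod 10), carry-in 0) doesn't pin N yet; pick N=8 and continue. So N=8.
Step 2. [col 1: H + H ≡ N (mod 10)] H=9 is one option consistent with column 1 (H + H ≡ N (mod 10), carry-in 0) — take it. So H=9.
Step 3. [col 2: H + P ≡ P (mod 10)] column 2 (H + P ≡ P (mod 10), carry-in 1) doesn't pin P yet; pick P=7 and continue ⇒ P=7.
Step 4. [I] the sum has 6 digits but both addends have 5; that extra leading digit I is the final carry, namely 1 ⇒ I=1.
Step 5. [col 3: D + Y ≡ P (mod 10)] column 3 (D + Y ≡ P (mod 10), carry-in 1) doesn't pin D yet; pick D=6 and continue, so D=6.
Step 6. [col 3: D + Y ≡ P (mod 10)] from column 3 (D=6, P=7, carry-in 1, digits 1,6,7,8,9 already taken and all letters distinct): Y must equal 0, so Y=0.
Step 7. [col 4: H + O ≡ S (mod 10)] no forcing yet in column 4 (carry-in 0); S=4 is free and consistent — try it. So S=4.
Step 8. [col 4: H + O ≡ S (mod 10)] from column 4 (H=9, S=4, carry-in 0, digits 0,1,4,6,7,8,9 already taken and all letters distinct): O must equal 5 ⇒ O=5.
Step 9. [col 5: D + D ≡ E (mod 10)] in column 5 we have D+D≡E with carry-in 1; given D=6 and digits 0,1,4,5,6,7,8,9 already taken and all letters distinct, that pins E to 3. So E=3.

Answer: D=6, E=3, H=9, I=1, N=8, O=5, P=7, S=4, Y=0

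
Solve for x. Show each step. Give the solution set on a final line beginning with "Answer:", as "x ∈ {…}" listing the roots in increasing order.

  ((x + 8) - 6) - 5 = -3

Step 1. [((x + 8) - 6) - 5 = -3] the outer -5 inverts by adding 5, so sub: (x + 8) - 6 = 2.
Step 2. [(x + 8) - 6 = 2] add 6: x sits inside (… - 6). So sub: x + 8 = 8.
Step 3. [x + 8 = 8] the outer +8 inverts by subtracting 8 ⇒ sub: x = 0.

Answer: x ∈ {0}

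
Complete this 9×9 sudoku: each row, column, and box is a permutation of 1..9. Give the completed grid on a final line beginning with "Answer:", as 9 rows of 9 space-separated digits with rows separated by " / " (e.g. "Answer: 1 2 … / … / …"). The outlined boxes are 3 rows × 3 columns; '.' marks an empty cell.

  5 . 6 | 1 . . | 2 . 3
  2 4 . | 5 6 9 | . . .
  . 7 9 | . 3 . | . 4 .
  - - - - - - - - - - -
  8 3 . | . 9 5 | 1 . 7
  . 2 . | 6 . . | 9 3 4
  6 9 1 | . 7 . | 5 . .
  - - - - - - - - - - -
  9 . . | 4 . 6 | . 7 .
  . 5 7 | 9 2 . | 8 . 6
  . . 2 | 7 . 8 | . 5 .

Step 1. [r9c5∈{1}] r9c5 has the single candidate 1, so r9c5=1.
Step 2. [r1c2∈{8}] nothing but 8 survives at r1c2 ⇒ r1c2=8.
Step 3. [r4c4∈{2}] only 2 remains possible at r4c4 ⇒ r4c4=2.
Step 4. [r8c8∈{1}] r8c8's peers cover all but 1 ⇒ r8c8=1.
Step 5. [r2c8∈{8}] r2c8's peers cover all but 8, so r2c8=8.
Step 6. [r9c7∈{3,4}] across col 7, 4 lands solely at r9c7, so r9c7=4.
Step 7. [r6c4∈{3,8}] across col 4, 3 lands solely at r6c4, so r6c4=3.
Step 8. [r9c1∈{3}] r9c1's peers cover all but 3. So r9c1=3.
Step 9. [r6c8∈{2}] nothing but 2 survives at r6c8 ⇒ r6c8=2.
Step 10. [r1c6∈{4,7}] in row 1, 7 fits only at r1c6, so r1c6=7.
Step 11. [r3c1∈{1}] only 1 remains possible at r3c1. So r3c1=1.
Step 12. [r5c1∈{7}] nothing but 7 survives at r5c1 ⇒ r5c1=7.
Step 13. [r9c9∈{9}] r9c9 is down to just 9. So r9c9=9.
Step 14. [r2c3∈{3}] nothing but 3 survives at r2c3 ⇒ r2c3=3.
Step 15. [r7c5∈{5}] r7c5 is down to just 5. So r7c5=5.
Step 16. [r5c3∈{5}] r5c3's peers cover all but 5. So r5c3=5.
Step 17. [r2c9∈{1}] r2c9 is down to just 1 ⇒ r2c9=1.
Step 18. [r5c6∈{1}] nothing but 1 survives at r5c6 ⇒ r5c6=1.
Step 19. [r5c5∈{8}] nothing but 8 survives at r5c5. So r5c5=8.
Step 20. [r3c4∈{8}] r3c4 has the single candidate 8. So r3c4=8.
Step 21. [r4c3∈{4}] only 4 remains possible at r4c3. So r4c3=4.
Step 22. [r7c7∈{3}] r7c7 has the single candidate 3 ⇒ r7c7=3.
Step 23. [r7c2∈{1}] r7c2 has the single candidate 1 ⇒ r7c2=1.
Step 24. [r4c8∈{6}] r4c8 is down to just 6. So r4c8=6.
Step 25. [r9c2∈{6}] r9c2 has the single candidate 6. So r9c2=6.
Step 26. [r7c3∈{8}] nothing but 8 survives at r7c3. So r7c3=8.
Step 27. [r8c6∈{3}] r8c6 is down to just 3 ⇒ r8c6=3.
Step 28. [r1c5∈{4}] only 4 remains possible at r1c5 ⇒ r1c5=4.
Step 29. [r3c7∈{6}] r3c7's peers cover all but 6. So r3c7=6.
Step 30. [r2c7∈{7}] r2c7 is down to just 7 ⇒ r2c7=7.
Step 31. [r6c9∈{8}] r6c9's peers cover all but 8 ⇒ r6c9=8.
Step 32. [r1c8∈{9}] r1c8's peers cover all but 9 ⇒ r1c8=9.
Step 33. [r3c6∈{2}] nothing but 2 survives at r3c6 ⇒ r3c6=2.
Step 34. [r8c1∈{4}] only 4 remains possible at r8c1 ⇒ r8c1=4.
Step 35. [r7c9∈{2}] r7c9 has the single candidate 2 ⇒ r7c9=2.
Step 36. [r3c9∈{5}] r3c9's peers cover all but 5, so r3c9=5.
Step 37. [r6c6∈{4}] only 4 remains possible at r6c6, so r6c6=4.

Answer: 5 8 6 1 4 7 2 9 3 / 2 4 3 5 6 9 7 8 1 / 1 7 9 8 3 2 6 4 5 / 8 3 4 2 9 5 1 6 7 / 7 2 5 6 8 1 9 3 4 / 6 9 1 3 7 4 5 2 8 / 9 1 8 4 5 6 3 7 2 / 4 5 7 9 2 3 8 1 6 / 3 6 2 7 1 8 4 5 9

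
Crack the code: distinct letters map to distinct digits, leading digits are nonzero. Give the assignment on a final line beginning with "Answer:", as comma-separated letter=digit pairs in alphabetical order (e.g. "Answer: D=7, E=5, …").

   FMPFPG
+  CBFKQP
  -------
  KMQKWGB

Step 1. [col 1: G + P ≡ B (mod 10)] column 1 (G + P ≡ B (mod 10), carry-in 0) doesn't pin B yet; pick B=4 and continue ⇒ B=4.
Step 2. [K] K is the leading digit of a 7-digit sum of two 6-digit numbers; the final carry is exactly 1. So K=1.
Step 3. [col 1: G + P ≡ B (mod 10)] several values work for P in column 1 (G + P ≡ B (mod 10), carry-in 0); try P=8, so P=8.
Step 4. [col 1: G + P ≡ B (mod 10)] in column 1 we have G+P≡B with carry-in 0; given P=8, B=4 and digits 1,4,8 already taken and all letters distinct, that pins G to 6 ⇒ G=6.
Step 5. [col 2: P + Q ≡ G (mod 10)] column 2: given P=8, G=6, carry-in 1, and digits 1,4,6,8 already taken and all letters distinct, P+Q≡G (mod 10) forces Q=7. So Q=7.
Step 6. [col 3: F + K ≡ W (mod 10)] column 3 (F + K ≡ W (mod 10), carry-in 1) doesn't pin F yet; pick F=3 and continue. So F=3.
Step 7. [col 3: F + K ≡ W (mod 10)] in column 3 we have F+K≡W with carry-in 1; given F=3, K=1 and digits 1,3,4,6,7,8 already taken and all letters distinct, that pins W to 5 ⇒ W=5.
Step 8. [col 5: M + B ≡ Q (mod 10)] from column 5 (B=4, Q=7, carry-in 1, digits 1,3,4,5,6,7,8 already taken and all letters distinct): M must equal 2, so M=2.
Step 9. [col 6: F + C ≡ M (mod 10)] from column 6 (F=3, M=2, carry-in 0, digits 1,2,3,4,5,6,7,8 already taken and all letters distinct): C must equal 9 ⇒ C=9.

Answer: B=4, C=9, F=3, G=6, K=1, M=2, P=8, Q=7, W=5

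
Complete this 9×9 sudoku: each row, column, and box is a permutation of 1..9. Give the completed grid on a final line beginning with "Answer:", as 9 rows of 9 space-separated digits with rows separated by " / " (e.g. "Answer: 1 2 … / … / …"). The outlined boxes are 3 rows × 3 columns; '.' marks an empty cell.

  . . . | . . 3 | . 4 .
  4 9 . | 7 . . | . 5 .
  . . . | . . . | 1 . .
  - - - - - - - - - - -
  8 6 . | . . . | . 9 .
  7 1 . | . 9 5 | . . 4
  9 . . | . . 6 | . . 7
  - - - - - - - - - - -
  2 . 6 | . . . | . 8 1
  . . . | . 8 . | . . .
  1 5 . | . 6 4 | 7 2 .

Step 1. [r8c1∈{3}] r8c1's peers cover all but 3. So r8c1=3.
Step 2. [r8c8∈{6}] r8c8 has the single candidate 6 ⇒ r8c8=6.
Step 3. [r5c8∈{3}] r5c8's peers cover all but 3, so r5c8=3.
Step 4. [r5c3∈{2}] nothing but 2 survives at r5c3 ⇒ r5c3=2.
Step 5. [r9c3∈{8,9}] row 9 places 8 nowhere but r9c3. So r9c3=8.
Step 6. [r8c3∈{4,7,9}] across col 3, 9 lands solely at r8c3 ⇒ r8c3=9.
Step 7. [r8c9∈{5}] r8c9 is down to just 5, so r8c9=5.
Step 8. [r4c9∈{2}] only 2 remains possible at r4c9, so r4c9=2.
Step 9. [r5c4∈{8}] r5c4 has the single candidate 8, so r5c4=8.
Step 10. [r6c7∈{5,8}] across row 6, 8 lands solely at r6c7, so r6c7=8.
Step 11. [r6c3∈{3,4,5}] 5 has one home in row 6: r6c3 ⇒ r6c3=5.
Step 12. [r4c3∈{3,4}] 4 has one home in col 3: r4c3, so r4c3=4.
Step 13. [r6c2∈{3}] nothing but 3 survives at r6c2 ⇒ r6c2=3.
Step 14. [r6c8∈{1}] r6c8 has the single candidate 1 ⇒ r6c8=1.
Step 15. [r3c8∈{7}] r3c8's peers cover all but 7. So r3c8=7.
Step 16. [r5c7∈{6}] nothing but 6 survives at r5c7 ⇒ r5c7=6.
Step 17. [r2c9∈{3,6,8}] across row 2, 6 lands solely at r2c9 ⇒ r2c9=6.
Step 18. [r2c6∈{1,2,8}] in row 2, 8 fits only at r2c6. So r2c6=8.
Step 19. [r3c3∈{3}] r3c3's peers cover all but 3 ⇒ r3c3=3.
Step 20. [r9c9∈{3,9}] 3 has one home in col 9: r9c9 ⇒ r9c9=3.
Step 21. [r9c4∈{9}] r9c4 has the single candidate 9 ⇒ r9c4=9.
Step 22. [r7c6∈{7}] nothing but 7 survives at r7c6, so r7c6=7.
Step 23. [r4c6∈{1}] r4c6 is down to just 1, so r4c6=1.
Step 24. [r7c2∈{4}] r7c2 has the single candidate 4. So r7c2=4.
Step 25. [r3c6∈{2,9}] across col 6, 9 lands solely at r3c6. So r3c6=9.
Step 26. [r4c4∈{3}] only 3 remains possible at r4c4. So r4c4=3.
Step 27. [r7c4∈{5}] r7c4's peers cover all but 5, so r7c4=5.
Step 28. [r1c9∈{8,9}] 9 has one home in col 9: r1c9 ⇒ r1c9=9.
Step 29. [r1c7∈{2}] only 2 remains possible at r1c7 ⇒ r1c7=2.
Step 30. [r2c5∈{1,2}] in row 2, 2 fits only at r2c5 ⇒ r2c5=2.
Step 31. [r1c5∈{1,5}] 1 has one home in col 5: r1c5. So r1c5=1.
Step 32. [r1c4∈{6}] r1c4 is down to just 6. So r1c4=6.
Step 33. [r3c5∈{4,5}] in col 5, 5 fits only at r3c5, so r3c5=5.
Step 34. [r1c2∈{7,8}] 8 has one home in row 1: r1c2 ⇒ r1c2=8.
Step 35. [r6c4∈{2,4}] in row 6, 2 fits only at r6c4, so r6c4=2.
Step 36. [r1c1∈{5}] only 5 remains possible at r1c1, so r1c1=5.
Step 37. [r8c6∈{2}] r8c6's peers cover all but 2, so r8c6=2.
Step 38. [r3c1∈{6}] r3c1 has the single candidate 6 ⇒ r3c1=6.
Step 39. [r4c7∈{5}] r4c7's peers cover all but 5 ⇒ r4c7=5.
Step 40. [r6c5∈{4}] nothing but 4 survives at r6c5, so r6c5=4.
Step 41. [r2c7∈{3}] nothing but 3 survives at r2c7, so r2c7=3.
Step 42. [r8c2∈{7}] r8c2 has the single candidate 7, so r8c2=7.
Step 43. [r7c5∈{3}] r7c5 has the single candidate 3. So r7c5=3.
Step 44. [r8c4∈{1}] r8c4's peers cover all but 1. So r8c4=1.
Step 45. [r7c7∈{9}] r7c7's peers cover all but 9, so r7c7=9.
Step 46. [r4c5∈{7}] r4c5's peers cover all but 7 ⇒ r4c5=7.
Step 47. [r3c2∈{2}] r3c2 has the single candidate 2 ⇒ r3c2=2.
Step 48. [r3c4∈{4}] r3c4 has the single candidate 4 ⇒ r3c4=4.
Step 49. [r8c7∈{4}] only 4 remains possible at r8c7 ⇒ r8c7=4.
Step 50. [r1c3∈{7}] r1c3 is down to just 7. So r1c3=7.
Step 51. [r2c3∈{1}] r2c3 is down to just 1 ⇒ r2c3=1.
Step 52. [r3c9∈{8}] r3c9 is down to just 8, so r3c9=8.

Answer: 5 8 7 6 1 3 2 4 9 / 4 9 1 7 2 8 3 5 6 / 6 2 3 4 5 9 1 7 8 / 8 6 4 3 7 1 5 9 2 / 7 1 2 8 9 5 6 3 4 / 9 3 5 2 4 6 8 1 7 / 2 4 6 5 3 7 9 8 1 / 3 7 9 1 8 2 4 6 5 / 1 5 8 9 6 4 7 2 3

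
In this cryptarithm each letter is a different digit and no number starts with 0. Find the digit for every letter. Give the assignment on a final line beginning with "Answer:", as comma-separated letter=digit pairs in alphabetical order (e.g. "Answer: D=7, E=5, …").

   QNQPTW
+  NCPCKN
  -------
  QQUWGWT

Step 1. [col 1: W + N ≡ T (mod 10)] T=5 is one option consistent with column 1 (W + N ≡ T (mod 10), carry-in 0) — take it ⇒ T=5.
Step 2. [col 1: W + N ≡ T (mod 10)] N=9 is one option consistent with column 1 (W + N ≡ T (mod 10), carry-in 0) — take it ⇒ N=9.
Step 3. [Q] Q is the leading digit of a 7-digit sum of two 6-digit numbers; the final carry is exactly 1 ⇒ Q=1.
Step 4. [col 1: W + N ≡ T (mod 10)] column 1: given N=9, T=5, carry-in 0, and digits 1,5,9 already taken and all letters distinct, W+N≡T (mod 10) forces W=6 ⇒ W=6.
Step 5. [col 2: T + K ≡ W (mod 10)] column 2 reads T+K+carry(1)=W with T=5, W=6; with digits 1,5,6,9 already taken and all letters distinct, the only value for K is 0 ⇒ K=0.
Step 6. [col 3: P + C ≡ G (mod 10)] several values work for G in column 3 (P + C ≡ G (mod 10), carry-in 0); try G=2 ⇒ G=2.
Step 7. [col 3: P + C ≡ G (mod 10)] P=4 is one option consistent with column 3 (P + C ≡ G (mod 10), carry-in 0) — take it. So P=4.
Step 8. [col 3: P + C ≡ G (mod 10)] column 3: given P=4, G=2, carry-in 0, and digits 0,1,2,4,5,6,9 already taken and all letters distinct, P+C≡G (mod 10) forces C=8, so C=8.
Step 9. [col 5: N + C ≡ U (mod 10)] column 5: given N=9, C=8, carry-in 0, and digits 0,1,2,4,5,6,8,9 already taken and all letters distinct, N+C≡U (mod 10) forces U=7 ⇒ U=7.

Answer: C=8, G=2, K=0, N=9, P=4, Q=1, T=5, U=7, W=6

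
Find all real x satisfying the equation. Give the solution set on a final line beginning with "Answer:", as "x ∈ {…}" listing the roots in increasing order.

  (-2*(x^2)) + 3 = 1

Step 1. [(-2*(x^2)) + 3 = 1] 3 comes off first (subtract 3), so sub: -2*(x^2) = -2.
Step 2. [-2*(x^2) = -2] -2 out front; divide by -2 ⇒ div: x^2 = 1.
Step 3. [x^2 = 1] √ both sides: 1 ≥ 0 gives two branches. So sqrt: x = 1 or -1.

Answer: x ∈ {-1, 1}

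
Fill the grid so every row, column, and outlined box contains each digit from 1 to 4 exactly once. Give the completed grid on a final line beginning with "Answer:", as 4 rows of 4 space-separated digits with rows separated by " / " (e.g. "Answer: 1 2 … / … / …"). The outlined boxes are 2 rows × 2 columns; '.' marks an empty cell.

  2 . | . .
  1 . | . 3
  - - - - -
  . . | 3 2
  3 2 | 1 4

Step 1. [r2c2∈{4}] r2c2's peers cover all but 4, so r2c2=4.
Step 2. [r1c3∈{4}] r1c3's peers cover all but 4 ⇒ r1c3=4.
Step 3. [r2c3∈{2}] r2c3's peers cover all but 2 ⇒ r2c3=2.
Step 4. [r3c1∈{4}] nothing but 4 survives at r3c1, so r3c1=4.
Step 5. [r1c2∈{3}] r1c2's peers cover all but 3. So r1c2=3.
Step 6. [r3c2∈{1}] r3c2 has the single candidate 1 ⇒ r3c2=1.
Step 7. [r1c4∈{1}] r1c4 has the single candidate 1, so r1c4=1.

Answer: 2 3 4 1 / 1 4 2 3 / 4 1 3 2 / 3 2 1 4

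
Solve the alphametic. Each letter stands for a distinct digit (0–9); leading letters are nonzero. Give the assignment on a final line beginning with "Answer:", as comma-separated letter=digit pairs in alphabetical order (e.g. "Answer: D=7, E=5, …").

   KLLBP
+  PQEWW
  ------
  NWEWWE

Step 1. [N] N is the leading digit of a 6-digit sum of two 5-digit numbers; the final carry is exactly 1 ⇒ N=1.
Step 2. [col 1: P + W ≡ E (mod 10)] E=0 is one option consistent with column 1 (P + W ≡ E (mod 10), carry-in 0) — take it ⇒ E=0.
Step 3. [col 1: P + W ≡ E (mod 10)] several values work for W in column 1 (P + W ≡ E (mod 10), carry-in 0); try W=3. So W=3.
Step 4. [col 1: P + W ≡ E (mod 10)] column 1: given W=3, E=0, carry-in 0, and digits 0,1,3 already taken and all letters distinct, P+W≡E (mod 10) forces P=7, so P=7.
Step 5. [col 2: B + W ≡ W (mod 10)] from column 2 (W=3, carry-in 1, digits 0,1,3,7 already taken and all letters distinct): B must equal 9. So B=9.
Step 6. [col 3: L + E ≡ W (mod 10)] from column 3 (E=0, W=3, carry-in 1, digits 0,1,3,7,9 already taken and all letters distinct): L must equal 2 ⇒ L=2.
Step 7. [col 4: L + Q ≡ E (mod 10)] column 4 reads L+Q+carry(0)=E with L=2, E=0; with digits 0,1,2,3,7,9 already taken and all letters distinct, the only value for Q is 8, so Q=8.
Step 8. [col 5: K + P ≡ W (mod 10)] from column 5 (P=7, W=3, carry-in 1, digits 0,1,2,3,7,8,9 already taken and all letters distinct): K must equal 5. So K=5.

Answer: B=9, E=0, K=5, L=2, N=1, P=7, Q=8, W=3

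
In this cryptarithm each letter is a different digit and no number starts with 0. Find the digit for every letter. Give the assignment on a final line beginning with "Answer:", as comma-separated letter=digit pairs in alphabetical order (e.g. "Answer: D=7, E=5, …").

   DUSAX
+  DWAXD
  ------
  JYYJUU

Step 1. [col 1: X + D ≡ U (mod 10)] several values work for X in column 1 (X + D ≡ U (mod 10), carry-in 0); try X=2. So X=2.
Step 2. [col 1: X + D ≡ U (mod 10)] D=8 is one option consistent with column 1 (X + D ≡ U (mod 10), carry-in 0) — take it ⇒ D=8.
Step 3. [J] adding two 5-digit numbers gives at most 5+1 digits, and here it does — J is that final carry and must be 1. So J=1.
Step 4. [col 1: X + D ≡ U (mod 10)] in column 1 we have X+D≡U with carry-in 0; given X=2, D=8 and digits 1,2,8 already taken and all letters distinct, that pins U to 0 ⇒ U=0.
Step 5. [col 2: A + X ≡ U (mod 10)] column 2: given X=2, U=0, carry-in 1, and digits 0,1,2,8 already taken and all letters distinct, A+X≡U (mod 10) forces A=7. So A=7.
Step 6. [col 3: S + A ≡ J (mod 10)] column 3 reads S+A+carry(1)=J with A=7, J=1; with digits 0,1,2,7,8 already taken and all letters distinct, the only value for S is 3, so S=3.
Step 7. [col 4: U + W ≡ Y (mod 10)] column 4 (U + W ≡ Y (mod 10), carry-in 1) doesn't pin W yet; pick W=5 and continue. So W=5.
Step 8. [col 4: U + W ≡ Y (mod 10)] in column 4 we have U+W≡Y with carry-in 1; given U=0, W=5 and digits 0,1,2,3,5,7,8 already taken and all letters distinct, that pins Y to 6. So Y=6.

Answer: A=7, D=8, J=1, S=3, U=0, W=5, X=2, Y=6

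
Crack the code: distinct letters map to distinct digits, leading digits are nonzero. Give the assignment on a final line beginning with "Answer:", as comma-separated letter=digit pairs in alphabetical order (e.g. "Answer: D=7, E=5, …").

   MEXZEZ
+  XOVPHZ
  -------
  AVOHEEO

Step 1. [col 1: Z + Z ≡ O (mod 10)] column 1 (Z + Z ≡ O (mod 10), carry-in 0) doesn't pin Z yet; pick Z=7 and continue. So Z=7.
Step 2. [col 1: Z + Z ≡ O (mod 10)] in column 1 we have Z+Z≡O with carry-in 0; given Z=7 and digits 7 already taken and all letters distinct, that pins O to 4. So O=4.
Step 3. [A] A is the leading digit of a 7-digit sum of two 6-digit numbers; the final carry is exactly 1. So A=1.
Step 4. [col 2: E + H ≡ E (mod 10)] in column 2 we have E+H≡E with carry-in 1; given nothing yet and digits 1,4,7 already taken and all letters distinct, that pins H to 9, so H=9.
Step 5. [col 2: E + H ≡ E (mod 10)] several values work for E in column 2 (E + H ≡ E (mod 10), carry-in 1); try E=0 ⇒ E=0.
Step 6. [col 3: Z + P ≡ E (mod 10)] column 3 reads Z+P+carry(1)=E with Z=7, E=0; with digits 0,1,4,7,9 already taken and all letters distinct, the only value for P is 2, so P=2.
Step 7. [col 4: X + V ≡ H (mod 10)] several values work for V in column 4 (X + V ≡ H (mod 10), carry-in 1); try V=3 ⇒ V=3.
Step 8. [col 4: X + V ≡ H (mod 10)] column 4 reads X+V+carry(1)=H with V=3, H=9; with digits 0,1,2,3,4,7,9 already taken and all letters distinct, the only value for X is 5. So X=5.
Step 9. [col 6: M + X ≡ V (mod 10)] in column 6 we have M+X≡V with carry-in 0; given X=5, V=3 and digits 0,1,2,3,4,5,7,9 already taken and all letters distinct, that pins M to 8 ⇒ M=8.

Answer: A=1, E=0, H=9, M=8, O=4, P=2, V=3, X=5, Z=7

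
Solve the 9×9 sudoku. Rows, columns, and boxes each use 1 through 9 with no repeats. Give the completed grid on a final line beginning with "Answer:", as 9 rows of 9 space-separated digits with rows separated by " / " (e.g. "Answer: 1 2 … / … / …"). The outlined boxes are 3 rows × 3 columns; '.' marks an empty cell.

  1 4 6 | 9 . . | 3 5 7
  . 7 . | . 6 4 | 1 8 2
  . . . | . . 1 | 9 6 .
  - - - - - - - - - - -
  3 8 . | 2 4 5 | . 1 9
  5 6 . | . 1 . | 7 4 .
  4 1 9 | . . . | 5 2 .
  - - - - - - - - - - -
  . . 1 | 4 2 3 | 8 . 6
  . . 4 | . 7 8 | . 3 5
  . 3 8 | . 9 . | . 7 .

Step 1. [r3c5∈{3,5,8}] across col 5, 5 lands solely at r3c5, so r3c5=5.
Step 2. [r2c4∈{3}] only 3 remains possible at r2c4. So r2c4=3.
Step 3. [r9c6∈{6}] r9c6 has the single candidate 6. So r9c6=6.
Step 4. [r5c4∈{8}] r5c4 is down to just 8. So r5c4=8.
Step 5. [r9c1∈{2}] r9c1 has the single candidate 2, so r9c1=2.
Step 6. [r8c2∈{9}] r8c2 has the single candidate 9, so r8c2=9.
Step 7. [r9c9∈{1,4}] across col 9, 1 lands solely at r9c9 ⇒ r9c9=1.
Step 8. [r3c3∈{2,3}] r3c3 is the only open cell in row 3 admitting 3, so r3c3=3.
Step 9. [r6c4∈{6,7}] 6 has one home in row 6: r6c4 ⇒ r6c4=6.
Step 10. [r6c9∈{3,8}] in row 6, 8 fits only at r6c9. So r6c9=8.
Step 11. [r1c6∈{2}] r1c6 has the single candidate 2, so r1c6=2.
Step 12. [r5c9∈{3}] r5c9's peers cover all but 3 ⇒ r5c9=3.
Step 13. [r3c1∈{8}] r3c1 is down to just 8, so r3c1=8.
Step 14. [r3c2∈{2}] r3c2's peers cover all but 2 ⇒ r3c2=2.
Step 15. [r4c7∈{6}] r4c7's peers cover all but 6. So r4c7=6.
Step 16. [r1c5∈{8}] r1c5's peers cover all but 8, so r1c5=8.
Step 17. [r7c2∈{5}] only 5 remains possible at r7c2 ⇒ r7c2=5.
Step 18. [r6c6∈{7}] r6c6's peers cover all but 7 ⇒ r6c6=7.
Step 19. [r9c7∈{4}] r9c7 has the single candidate 4. So r9c7=4.
Step 20. [r2c1∈{9}] r2c1's peers cover all but 9. So r2c1=9.
Step 21. [r2c3∈{5}] r2c3 has the single candidate 5. So r2c3=5.
Step 22. [r6c5∈{3}] r6c5 is down to just 3 ⇒ r6c5=3.
Step 23. [r7c1∈{7}] only 7 remains possible at r7c1, so r7c1=7.
Step 24. [r4c3∈{7}] r4c3 has the single candidate 7. So r4c3=7.
Step 25. [r9c4∈{5}] r9c4 is down to just 5 ⇒ r9c4=5.
Step 26. [r5c3∈{2}] only 2 remains possible at r5c3 ⇒ r5c3=2.
Step 27. [r8c7∈{2}] r8c7 is down to just 2, so r8c7=2.
Step 28. [r5c6∈{9}] r5c6 is down to just 9, so r5c6=9.
Step 29. [r8c1∈{6}] r8c1's peers cover all but 6 ⇒ r8c1=6.
Step 30. [r8c4∈{1}] r8c4 has the single candidate 1, so r8c4=1.
Step 31. [r3c9∈{4}] nothing but 4 survives at r3c9 ⇒ r3c9=4.
Step 32. [r3c4∈{7}] r3c4 has the single candidate 7 ⇒ r3c4=7.
Step 33. [r7c8∈{9}] r7c8's peers cover all but 9, so r7c8=9.

Answer: 1 4 6 9 8 2 3 5 7 / 9 7 5 3 6 4 1 8 2 / 8 2 3 7 5 1 9 6 4 / 3 8 7 2 4 5 6 1 9 / 5 6 2 8 1 9 7 4 3 / 4 1 9 6 3 7 5 2 8 / 7 5 1 4 2 3 8 9 6 / 6 9 4 1 7 8 2 3 5 / 2 3 8 5 9 6 4 7 1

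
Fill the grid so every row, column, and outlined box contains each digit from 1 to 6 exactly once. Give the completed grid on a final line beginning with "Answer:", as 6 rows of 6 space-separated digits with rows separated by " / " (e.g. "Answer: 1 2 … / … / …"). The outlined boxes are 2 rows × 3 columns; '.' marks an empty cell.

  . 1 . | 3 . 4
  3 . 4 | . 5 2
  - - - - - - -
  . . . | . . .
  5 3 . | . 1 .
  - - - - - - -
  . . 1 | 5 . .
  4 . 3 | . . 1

Step 1. [r2c2∈{6}] r2c2 is down to just 6 ⇒ r2c2=6.
Step 2. [r4c6∈{6}] r4c6 is down to just 6. So r4c6=6.
Step 3. [r4c3∈{2}] r4c3's peers cover all but 2 ⇒ r4c3=2.
Step 4. [r5c5∈{2,3,4,6}] across row 5, 4 lands solely at r5c5 ⇒ r5c5=4.
Step 5. [r3c5∈{2,3}] r3c5 is the only open cell in col 5 admitting 3 ⇒ r3c5=3.
Step 6. [r6c5∈{2,6}] 2 has one home in col 5: r6c5, so r6c5=2.
Step 7. [r5c1∈{2,6}] row 5 places 6 nowhere but r5c1, so r5c1=6.
Step 8. [r4c4∈{4}] nothing but 4 survives at r4c4 ⇒ r4c4=4.
Step 9. [r5c2∈{2}] r5c2 is down to just 2, so r5c2=2.
Step 10. [r3c1∈{1}] nothing but 1 survives at r3c1. So r3c1=1.
Step 11. [r3c6∈{5}] only 5 remains possible at r3c6, so r3c6=5.
Step 12. [r5c6∈{3}] only 3 remains possible at r5c6. So r5c6=3.
Step 13. [r6c2∈{5}] r6c2's peers cover all but 5, so r6c2=5.
Step 14. [r3c3∈{6}] nothing but 6 survives at r3c3, so r3c3=6.
Step 15. [r1c3∈{5}] only 5 remains possible at r1c3 ⇒ r1c3=5.
Step 16. [r1c1∈{2}] r1c1 has the single candidate 2, so r1c1=2.
Step 17. [r2c4∈{1}] only 1 remains possible at r2c4. So r2c4=1.
Step 18. [r3c2∈{4}] r3c2's peers cover all but 4, so r3c2=4.
Step 19. [r6c4∈{6}] r6c4's peers cover all but 6 ⇒ r6c4=6.
Step 20. [r3c4∈{2}] r3c4's peers cover all but 2 ⇒ r3c4=2.
Step 21. [r1c5∈{6}] r1c5 is down to just 6 ⇒ r1c5=6.

Answer: 2 1 5 3 6 4 / 3 6 4 1 5 2 / 1 4 6 2 3 5 / 5 3 2 4 1 6 / 6 2 1 5 4 3 / 4 5 3 6 2 1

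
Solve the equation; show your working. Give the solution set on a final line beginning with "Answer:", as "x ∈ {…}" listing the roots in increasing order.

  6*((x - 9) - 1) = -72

Step 1. [6*((x - 9) - 1) = -72] divide by the outer 6. So div: (x - 9) - 1 = -12.
Step 2. [(x - 9) - 1 = -12] the outer -1 inverts by adding 1, so sub: x - 9 = -11.
Step 3. [x - 9 = -11] add 9: x sits inside (… - 9), so sub: x = -2.

Answer: x ∈ {-2}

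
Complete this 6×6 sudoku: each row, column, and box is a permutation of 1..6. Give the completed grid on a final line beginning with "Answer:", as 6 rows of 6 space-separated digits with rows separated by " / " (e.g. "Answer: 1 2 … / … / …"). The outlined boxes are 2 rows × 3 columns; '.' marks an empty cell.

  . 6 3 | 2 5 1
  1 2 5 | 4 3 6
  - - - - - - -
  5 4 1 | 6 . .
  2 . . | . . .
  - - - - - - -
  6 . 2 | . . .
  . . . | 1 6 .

Step 1. [r3c6∈{2,3}] across row 3, 3 lands solely at r3c6. So r3c6=3.
Step 2. [r5c5∈{4}] r5c5 is down to just 4, so r5c5=4.
Step 3. [r5c6∈{5}] r5c6 is down to just 5. So r5c6=5.
Step 4. [r6c1∈{3,4}] col 1 places 3 nowhere but r6c1. So r6c1=3.
Step 5. [r5c4∈{3}] nothing but 3 survives at r5c4. So r5c4=3.
Step 6. [r4c3∈{6}] r4c3 has the single candidate 6 ⇒ r4c3=6.
Step 7. [r6c3∈{4}] r6c3 is down to just 4, so r6c3=4.
Step 8. [r5c2∈{1}] only 1 remains possible at r5c2 ⇒ r5c2=1.
Step 9. [r3c5∈{2}] only 2 remains possible at r3c5, so r3c5=2.
Step 10. [r6c6∈{2}] r6c6 is down to just 2 ⇒ r6c6=2.
Step 11. [r4c4∈{5}] r4c4's peers cover all but 5, so r4c4=5.
Step 12. [r4c5∈{1}] nothing but 1 survives at r4c5. So r4c5=1.
Step 13. [r6c2∈{5}] r6c2 is down to just 5 ⇒ r6c2=5.
Step 14. [r4c2∈{3}] r4c2 has the single candidate 3, so r4c2=3.
Step 15. [r1c1∈{4}] only 4 remains possible at r1c1 ⇒ r1c1=4.
Step 16. [r4c6∈{4}] r4c6 is down to just 4. So r4c6=4.

Answer: 4 6 3 2 5 1 / 1 2 5 4 3 6 / 5 4 1 6 2 3 / 2 3 6 5 1 4 / 6 1 2 3 4 5 / 3 5 4 1 6 2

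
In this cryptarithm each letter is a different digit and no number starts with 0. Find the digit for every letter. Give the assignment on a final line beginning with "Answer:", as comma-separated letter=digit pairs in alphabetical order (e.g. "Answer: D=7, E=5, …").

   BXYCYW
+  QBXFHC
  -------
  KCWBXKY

Step 1. [col 1: W + C ≡ Y (mod 10)] Y=9 is one option consistent with column 1 (W + C ≡ Y (mod 10), carry-in 0) — take it ⇒ Y=9.
Step 2. [col 1: W + C ≡ Y (mod 10)] several values work for C in column 1 (W + C ≡ Y (mod 10), carry-in 0); try C=3 ⇒ C=3.
Step 3. [K] adding two 6-digit numbers gives at most 6+1 digits, and here it does — K is that final carry and must be 1. So K=1.
Step 4. [col 1: W + C ≡ Y (mod 10)] column 1 reads W+C+carry(0)=Y with C=3, Y=9; with digits 1,3,9 already taken and all letters distinct, the only value for W is 6, so W=6.
Step 5. [col 2: Y + H ≡ K (mod 10)] in column 2 we have Y+H≡K with carry-in 0; given Y=9, K=1 and digits 1,3,6,9 already taken and all letters distinct, that pins H to 2 ⇒ H=2.
Step 6. [col 3: C + F ≡ X (mod 10)] column 3 (C + F ≡ X (mod 10), carry-in 1) doesn't pin F yet; pick F=4 and continue, so F=4.
Step 7. [col 3: C + F ≡ X (mod 10)] column 3: given C=3, F=4, carry-in 1, and digits 1,2,3,4,6,9 already taken and all letters distinct, C+F≡X (mod 10) forces X=8, so X=8.
Step 8. [col 4: Y + X ≡ B (mod 10)] in column 4 we have Y+X≡B with carry-in 0; given Y=9, X=8 and digits 1,2,3,4,6,8,9 already taken and all letters distinct, that pins B to 7. So B=7.
Step 9. [col 6: B + Q ≡ C (mod 10)] from column 6 (B=7, C=3, carry-in 1, digits 1,2,3,4,6,7,8,9 already taken and all letters distinct): Q must equal 5 ⇒ Q=5.

Answer: B=7, C=3, F=4, H=2, K=1, Q=5, W=6, X=8, Y=9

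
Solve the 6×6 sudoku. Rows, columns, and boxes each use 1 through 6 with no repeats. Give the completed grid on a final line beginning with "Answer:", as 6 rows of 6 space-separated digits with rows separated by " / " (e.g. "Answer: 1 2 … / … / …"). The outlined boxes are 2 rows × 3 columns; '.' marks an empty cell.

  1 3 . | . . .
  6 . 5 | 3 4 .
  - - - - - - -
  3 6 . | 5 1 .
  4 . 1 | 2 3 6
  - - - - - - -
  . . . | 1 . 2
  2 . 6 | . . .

Step 1. [r6c5∈{5}] r6c5 has the single candidate 5 ⇒ r6c5=5.
Step 2. [r1c3∈{2,4}] 4 has one home in row 1: r1c3. So r1c3=4.
Step 3. [r5c2∈{4,5}] 4 has one home in row 5: r5c2. So r5c2=4.
Step 4. [r5c5∈{6}] r5c5 is down to just 6. So r5c5=6.
Step 5. [r6c4∈{4}] r6c4 has the single candidate 4, so r6c4=4.
Step 6. [r5c3∈{3}] r5c3 is down to just 3, so r5c3=3.
Step 7. [r1c6∈{5}] r1c6's peers cover all but 5, so r1c6=5.
Step 8. [r1c4∈{6}] only 6 remains possible at r1c4. So r1c4=6.
Step 9. [r3c6∈{4}] only 4 remains possible at r3c6, so r3c6=4.
Step 10. [r2c2∈{2}] only 2 remains possible at r2c2. So r2c2=2.
Step 11. [r6c6∈{3}] r6c6 has the single candidate 3, so r6c6=3.
Step 12. [r2c6∈{1}] only 1 remains possible at r2c6 ⇒ r2c6=1.
Step 13. [r6c2∈{1}] nothing but 1 survives at r6c2. So r6c2=1.
Step 14. [r3c3∈{2}] r3c3's peers cover all but 2. So r3c3=2.
Step 15. [r1c5∈{2}] r1c5's peers cover all but 2 ⇒ r1c5=2.
Step 16. [r5c1∈{5}] r5c1 has the single candidate 5, so r5c1=5.
Step 17. [r4c2∈{5}] r4c2 has the single candidate 5 ⇒ r4c2=5.

Answer: 1 3 4 6 2 5 / 6 2 5 3 4 1 / 3 6 2 5 1 4 / 4 5 1 2 3 6 / 5 4 3 1 6 2 / 2 1 6 4 5 3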